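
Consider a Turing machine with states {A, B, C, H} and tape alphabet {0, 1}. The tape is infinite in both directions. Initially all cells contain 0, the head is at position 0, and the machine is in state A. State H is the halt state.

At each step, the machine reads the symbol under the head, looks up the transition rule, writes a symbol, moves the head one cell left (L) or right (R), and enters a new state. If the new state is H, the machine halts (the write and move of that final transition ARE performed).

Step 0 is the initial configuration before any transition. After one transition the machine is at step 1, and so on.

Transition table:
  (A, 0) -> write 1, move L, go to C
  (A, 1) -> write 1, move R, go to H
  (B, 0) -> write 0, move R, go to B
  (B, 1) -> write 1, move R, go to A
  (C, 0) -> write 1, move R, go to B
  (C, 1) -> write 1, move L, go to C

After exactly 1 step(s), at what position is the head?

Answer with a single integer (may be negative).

Answer: -1

Derivation:
Step 1: in state A at pos 0, read 0 -> (A,0)->write 1,move L,goto C. Now: state=C, head=-1, tape[-2..1]=0010 (head:  ^)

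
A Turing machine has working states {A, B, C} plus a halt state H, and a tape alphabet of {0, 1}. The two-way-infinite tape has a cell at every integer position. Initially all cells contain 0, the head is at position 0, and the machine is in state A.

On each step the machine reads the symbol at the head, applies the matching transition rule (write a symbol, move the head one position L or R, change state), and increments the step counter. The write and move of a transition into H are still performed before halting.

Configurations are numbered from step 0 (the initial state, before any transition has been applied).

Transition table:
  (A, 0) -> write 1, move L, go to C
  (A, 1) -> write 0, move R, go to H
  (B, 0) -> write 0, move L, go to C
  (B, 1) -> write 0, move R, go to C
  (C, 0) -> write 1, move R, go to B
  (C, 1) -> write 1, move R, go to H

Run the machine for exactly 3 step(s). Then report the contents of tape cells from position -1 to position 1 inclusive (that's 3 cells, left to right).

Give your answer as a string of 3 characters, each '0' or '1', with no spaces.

Step 1: in state A at pos 0, read 0 -> (A,0)->write 1,move L,goto C. Now: state=C, head=-1, tape[-2..1]=0010 (head:  ^)
Step 2: in state C at pos -1, read 0 -> (C,0)->write 1,move R,goto B. Now: state=B, head=0, tape[-2..1]=0110 (head:   ^)
Step 3: in state B at pos 0, read 1 -> (B,1)->write 0,move R,goto C. Now: state=C, head=1, tape[-2..2]=01000 (head:    ^)

Answer: 100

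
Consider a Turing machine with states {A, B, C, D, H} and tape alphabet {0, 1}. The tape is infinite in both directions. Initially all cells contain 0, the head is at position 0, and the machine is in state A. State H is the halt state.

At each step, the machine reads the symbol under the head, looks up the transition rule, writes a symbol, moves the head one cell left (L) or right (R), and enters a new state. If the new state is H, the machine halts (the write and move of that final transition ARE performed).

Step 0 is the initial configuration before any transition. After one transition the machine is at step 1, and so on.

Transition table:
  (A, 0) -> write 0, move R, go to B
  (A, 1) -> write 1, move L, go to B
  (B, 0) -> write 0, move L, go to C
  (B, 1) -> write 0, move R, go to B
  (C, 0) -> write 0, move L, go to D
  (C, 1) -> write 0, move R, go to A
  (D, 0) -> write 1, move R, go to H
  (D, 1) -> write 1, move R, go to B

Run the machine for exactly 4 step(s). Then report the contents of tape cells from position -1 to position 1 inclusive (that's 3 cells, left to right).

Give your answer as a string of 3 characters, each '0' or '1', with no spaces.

Step 1: in state A at pos 0, read 0 -> (A,0)->write 0,move R,goto B. Now: state=B, head=1, tape[-1..2]=0000 (head:   ^)
Step 2: in state B at pos 1, read 0 -> (B,0)->write 0,move L,goto C. Now: state=C, head=0, tape[-1..2]=0000 (head:  ^)
Step 3: in state C at pos 0, read 0 -> (C,0)->write 0,move L,goto D. Now: state=D, head=-1, tape[-2..2]=00000 (head:  ^)
Step 4: in state D at pos -1, read 0 -> (D,0)->write 1,move R,goto H. Now: state=H, head=0, tape[-2..2]=01000 (head:   ^)

Answer: 100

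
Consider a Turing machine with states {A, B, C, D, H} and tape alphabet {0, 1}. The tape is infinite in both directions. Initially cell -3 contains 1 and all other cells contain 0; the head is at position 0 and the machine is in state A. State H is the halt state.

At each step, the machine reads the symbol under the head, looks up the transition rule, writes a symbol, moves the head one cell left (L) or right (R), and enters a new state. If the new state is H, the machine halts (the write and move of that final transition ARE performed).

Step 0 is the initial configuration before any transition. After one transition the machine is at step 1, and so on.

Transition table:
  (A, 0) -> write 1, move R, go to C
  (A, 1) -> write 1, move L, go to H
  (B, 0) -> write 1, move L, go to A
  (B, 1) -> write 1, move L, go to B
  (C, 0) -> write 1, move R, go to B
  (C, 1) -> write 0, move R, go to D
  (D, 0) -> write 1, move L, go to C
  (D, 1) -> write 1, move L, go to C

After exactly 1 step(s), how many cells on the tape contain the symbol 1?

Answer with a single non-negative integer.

Step 1: in state A at pos 0, read 0 -> (A,0)->write 1,move R,goto C. Now: state=C, head=1, tape[-4..2]=0100100 (head:      ^)
Cells containing 1 after step 1: {-3, 0} -> 2 cell(s)

Answer: 2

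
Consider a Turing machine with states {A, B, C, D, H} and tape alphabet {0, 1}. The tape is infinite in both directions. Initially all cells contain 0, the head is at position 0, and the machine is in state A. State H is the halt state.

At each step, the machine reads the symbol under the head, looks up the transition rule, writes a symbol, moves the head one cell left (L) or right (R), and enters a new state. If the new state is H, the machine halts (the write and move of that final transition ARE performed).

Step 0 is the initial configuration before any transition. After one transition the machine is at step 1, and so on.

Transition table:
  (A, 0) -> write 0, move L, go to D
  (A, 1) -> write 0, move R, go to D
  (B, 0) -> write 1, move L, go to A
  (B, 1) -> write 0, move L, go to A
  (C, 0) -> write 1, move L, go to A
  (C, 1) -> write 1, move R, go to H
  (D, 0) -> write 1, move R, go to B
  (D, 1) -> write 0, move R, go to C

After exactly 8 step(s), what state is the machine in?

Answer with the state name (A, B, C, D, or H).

Answer: B

Derivation:
Step 1: in state A at pos 0, read 0 -> (A,0)->write 0,move L,goto D. Now: state=D, head=-1, tape[-2..1]=0000 (head:  ^)
Step 2: in state D at pos -1, read 0 -> (D,0)->write 1,move R,goto B. Now: state=B, head=0, tape[-2..1]=0100 (head:   ^)
Step 3: in state B at pos 0, read 0 -> (B,0)->write 1,move L,goto A. Now: state=A, head=-1, tape[-2..1]=0110 (head:  ^)
Step 4: in state A at pos -1, read 1 -> (A,1)->write 0,move R,goto D. Now: state=D, head=0, tape[-2..1]=0010 (head:   ^)
Step 5: in state D at pos 0, read 1 -> (D,1)->write 0,move R,goto C. Now: state=C, head=1, tape[-2..2]=00000 (head:    ^)
Step 6: in state C at pos 1, read 0 -> (C,0)->write 1,move L,goto A. Now: state=A, head=0, tape[-2..2]=00010 (head:   ^)
Step 7: in state A at pos 0, read 0 -> (A,0)->write 0,move L,goto D. Now: state=D, head=-1, tape[-2..2]=00010 (head:  ^)
Step 8: in state D at pos -1, read 0 -> (D,0)->write 1,move R,goto B. Now: state=B, head=0, tape[-2..2]=01010 (head:   ^)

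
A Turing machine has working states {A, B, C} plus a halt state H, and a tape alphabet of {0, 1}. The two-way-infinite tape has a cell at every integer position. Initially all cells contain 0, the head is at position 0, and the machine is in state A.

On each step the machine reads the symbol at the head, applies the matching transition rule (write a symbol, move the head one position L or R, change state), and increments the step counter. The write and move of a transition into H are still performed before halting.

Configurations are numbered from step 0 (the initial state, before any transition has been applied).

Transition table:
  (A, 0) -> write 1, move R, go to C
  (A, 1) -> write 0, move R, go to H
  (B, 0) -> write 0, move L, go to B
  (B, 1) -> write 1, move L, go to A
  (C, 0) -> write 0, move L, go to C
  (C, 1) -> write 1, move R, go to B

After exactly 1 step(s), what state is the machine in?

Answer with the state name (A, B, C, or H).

Answer: C

Derivation:
Step 1: in state A at pos 0, read 0 -> (A,0)->write 1,move R,goto C. Now: state=C, head=1, tape[-1..2]=0100 (head:   ^)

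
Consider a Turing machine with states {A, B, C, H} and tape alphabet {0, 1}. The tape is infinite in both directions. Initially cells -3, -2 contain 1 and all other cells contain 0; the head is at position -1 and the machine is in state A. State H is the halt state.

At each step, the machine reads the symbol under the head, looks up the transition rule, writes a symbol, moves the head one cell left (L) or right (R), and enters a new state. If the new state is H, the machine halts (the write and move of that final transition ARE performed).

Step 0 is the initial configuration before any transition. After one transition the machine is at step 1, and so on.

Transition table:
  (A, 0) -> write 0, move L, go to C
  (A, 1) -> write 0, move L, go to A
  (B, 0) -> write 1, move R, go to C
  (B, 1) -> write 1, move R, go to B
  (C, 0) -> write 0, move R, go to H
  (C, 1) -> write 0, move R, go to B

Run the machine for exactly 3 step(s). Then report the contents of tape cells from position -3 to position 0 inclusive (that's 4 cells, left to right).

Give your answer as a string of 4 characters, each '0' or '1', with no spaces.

Step 1: in state A at pos -1, read 0 -> (A,0)->write 0,move L,goto C. Now: state=C, head=-2, tape[-4..0]=01100 (head:   ^)
Step 2: in state C at pos -2, read 1 -> (C,1)->write 0,move R,goto B. Now: state=B, head=-1, tape[-4..0]=01000 (head:    ^)
Step 3: in state B at pos -1, read 0 -> (B,0)->write 1,move R,goto C. Now: state=C, head=0, tape[-4..1]=010100 (head:     ^)

Answer: 1010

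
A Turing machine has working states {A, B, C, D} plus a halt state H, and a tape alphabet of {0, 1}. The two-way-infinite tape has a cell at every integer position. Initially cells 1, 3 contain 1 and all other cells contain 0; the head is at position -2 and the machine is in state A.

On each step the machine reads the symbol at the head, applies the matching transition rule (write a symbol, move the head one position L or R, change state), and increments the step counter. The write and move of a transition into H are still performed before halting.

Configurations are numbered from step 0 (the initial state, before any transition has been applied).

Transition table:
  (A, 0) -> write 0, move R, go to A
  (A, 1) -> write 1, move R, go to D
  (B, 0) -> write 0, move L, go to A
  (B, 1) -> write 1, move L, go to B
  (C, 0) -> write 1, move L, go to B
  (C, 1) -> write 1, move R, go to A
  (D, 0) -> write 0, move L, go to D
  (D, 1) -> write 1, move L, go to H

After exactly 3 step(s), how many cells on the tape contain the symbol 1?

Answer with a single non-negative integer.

Step 1: in state A at pos -2, read 0 -> (A,0)->write 0,move R,goto A. Now: state=A, head=-1, tape[-3..4]=00001010 (head:   ^)
Step 2: in state A at pos -1, read 0 -> (A,0)->write 0,move R,goto A. Now: state=A, head=0, tape[-3..4]=00001010 (head:    ^)
Step 3: in state A at pos 0, read 0 -> (A,0)->write 0,move R,goto A. Now: state=A, head=1, tape[-3..4]=00001010 (head:     ^)
Cells containing 1 after step 3: {1, 3} -> 2 cell(s)

Answer: 2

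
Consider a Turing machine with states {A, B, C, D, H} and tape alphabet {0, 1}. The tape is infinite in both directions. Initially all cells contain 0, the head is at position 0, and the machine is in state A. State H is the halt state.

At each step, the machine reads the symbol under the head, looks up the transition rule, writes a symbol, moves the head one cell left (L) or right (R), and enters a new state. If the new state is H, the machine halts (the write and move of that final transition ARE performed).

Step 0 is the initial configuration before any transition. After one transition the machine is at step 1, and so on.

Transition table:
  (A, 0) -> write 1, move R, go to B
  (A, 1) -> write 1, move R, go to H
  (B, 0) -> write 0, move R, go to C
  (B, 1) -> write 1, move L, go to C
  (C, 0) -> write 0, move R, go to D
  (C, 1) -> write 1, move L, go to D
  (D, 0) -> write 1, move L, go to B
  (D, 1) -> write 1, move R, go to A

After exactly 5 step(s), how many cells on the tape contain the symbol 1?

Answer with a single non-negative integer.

Step 1: in state A at pos 0, read 0 -> (A,0)->write 1,move R,goto B. Now: state=B, head=1, tape[-1..2]=0100 (head:   ^)
Step 2: in state B at pos 1, read 0 -> (B,0)->write 0,move R,goto C. Now: state=C, head=2, tape[-1..3]=01000 (head:    ^)
Step 3: in state C at pos 2, read 0 -> (C,0)->write 0,move R,goto D. Now: state=D, head=3, tape[-1..4]=010000 (head:     ^)
Step 4: in state D at pos 3, read 0 -> (D,0)->write 1,move L,goto B. Now: state=B, head=2, tape[-1..4]=010010 (head:    ^)
Step 5: in state B at pos 2, read 0 -> (B,0)->write 0,move R,goto C. Now: state=C, head=3, tape[-1..4]=010010 (head:     ^)
Cells containing 1 after step 5: {0, 3} -> 2 cell(s)

Answer: 2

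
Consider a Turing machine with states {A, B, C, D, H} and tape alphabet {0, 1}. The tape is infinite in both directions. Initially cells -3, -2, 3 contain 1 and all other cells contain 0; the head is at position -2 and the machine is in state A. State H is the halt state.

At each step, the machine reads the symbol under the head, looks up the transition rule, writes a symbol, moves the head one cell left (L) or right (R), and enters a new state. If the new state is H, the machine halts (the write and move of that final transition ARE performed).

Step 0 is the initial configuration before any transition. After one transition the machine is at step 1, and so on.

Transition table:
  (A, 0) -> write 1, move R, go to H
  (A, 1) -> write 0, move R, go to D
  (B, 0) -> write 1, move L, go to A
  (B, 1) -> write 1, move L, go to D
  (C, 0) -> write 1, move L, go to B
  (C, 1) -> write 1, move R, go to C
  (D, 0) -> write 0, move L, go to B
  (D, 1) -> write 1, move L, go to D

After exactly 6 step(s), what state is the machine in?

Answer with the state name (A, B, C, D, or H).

Step 1: in state A at pos -2, read 1 -> (A,1)->write 0,move R,goto D. Now: state=D, head=-1, tape[-4..4]=010000010 (head:    ^)
Step 2: in state D at pos -1, read 0 -> (D,0)->write 0,move L,goto B. Now: state=B, head=-2, tape[-4..4]=010000010 (head:   ^)
Step 3: in state B at pos -2, read 0 -> (B,0)->write 1,move L,goto A. Now: state=A, head=-3, tape[-4..4]=011000010 (head:  ^)
Step 4: in state A at pos -3, read 1 -> (A,1)->write 0,move R,goto D. Now: state=D, head=-2, tape[-4..4]=001000010 (head:   ^)
Step 5: in state D at pos -2, read 1 -> (D,1)->write 1,move L,goto D. Now: state=D, head=-3, tape[-4..4]=001000010 (head:  ^)
Step 6: in state D at pos -3, read 0 -> (D,0)->write 0,move L,goto B. Now: state=B, head=-4, tape[-5..4]=0001000010 (head:  ^)

Answer: B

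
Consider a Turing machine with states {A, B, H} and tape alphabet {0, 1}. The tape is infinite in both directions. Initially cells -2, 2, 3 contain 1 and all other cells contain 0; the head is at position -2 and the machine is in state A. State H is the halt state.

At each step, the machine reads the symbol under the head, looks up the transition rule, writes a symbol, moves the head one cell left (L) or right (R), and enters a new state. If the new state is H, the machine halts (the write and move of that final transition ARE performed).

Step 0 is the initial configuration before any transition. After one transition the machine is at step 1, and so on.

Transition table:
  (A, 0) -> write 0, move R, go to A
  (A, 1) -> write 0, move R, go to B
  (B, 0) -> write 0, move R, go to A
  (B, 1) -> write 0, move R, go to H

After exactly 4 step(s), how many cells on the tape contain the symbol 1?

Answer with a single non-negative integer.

Answer: 2

Derivation:
Step 1: in state A at pos -2, read 1 -> (A,1)->write 0,move R,goto B. Now: state=B, head=-1, tape[-3..4]=00000110 (head:   ^)
Step 2: in state B at pos -1, read 0 -> (B,0)->write 0,move R,goto A. Now: state=A, head=0, tape[-3..4]=00000110 (head:    ^)
Step 3: in state A at pos 0, read 0 -> (A,0)->write 0,move R,goto A. Now: state=A, head=1, tape[-3..4]=00000110 (head:     ^)
Step 4: in state A at pos 1, read 0 -> (A,0)->write 0,move R,goto A. Now: state=A, head=2, tape[-3..4]=00000110 (head:      ^)
Cells containing 1 after step 4: {2, 3} -> 2 cell(s)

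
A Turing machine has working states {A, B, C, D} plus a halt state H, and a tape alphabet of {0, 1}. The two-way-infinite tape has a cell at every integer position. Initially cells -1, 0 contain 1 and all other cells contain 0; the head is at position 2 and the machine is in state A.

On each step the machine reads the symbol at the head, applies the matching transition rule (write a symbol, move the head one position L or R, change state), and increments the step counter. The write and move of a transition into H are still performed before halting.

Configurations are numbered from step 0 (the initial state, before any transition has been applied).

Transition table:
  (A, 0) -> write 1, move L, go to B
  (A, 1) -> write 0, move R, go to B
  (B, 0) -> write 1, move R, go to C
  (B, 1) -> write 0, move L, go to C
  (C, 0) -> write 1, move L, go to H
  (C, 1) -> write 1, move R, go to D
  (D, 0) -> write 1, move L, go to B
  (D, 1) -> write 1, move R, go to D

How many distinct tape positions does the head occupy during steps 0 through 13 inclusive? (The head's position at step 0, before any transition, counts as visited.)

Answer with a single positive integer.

Answer: 5

Derivation:
Step 1: in state A at pos 2, read 0 -> (A,0)->write 1,move L,goto B. Now: state=B, head=1, tape[-2..3]=011010 (head:    ^)
Step 2: in state B at pos 1, read 0 -> (B,0)->write 1,move R,goto C. Now: state=C, head=2, tape[-2..3]=011110 (head:     ^)
Step 3: in state C at pos 2, read 1 -> (C,1)->write 1,move R,goto D. Now: state=D, head=3, tape[-2..4]=0111100 (head:      ^)
Step 4: in state D at pos 3, read 0 -> (D,0)->write 1,move L,goto B. Now: state=B, head=2, tape[-2..4]=0111110 (head:     ^)
Step 5: in state B at pos 2, read 1 -> (B,1)->write 0,move L,goto C. Now: state=C, head=1, tape[-2..4]=0111010 (head:    ^)
Step 6: in state C at pos 1, read 1 -> (C,1)->write 1,move R,goto D. Now: state=D, head=2, tape[-2..4]=0111010 (head:     ^)
Step 7: in state D at pos 2, read 0 -> (D,0)->write 1,move L,goto B. Now: state=B, head=1, tape[-2..4]=0111110 (head:    ^)
Step 8: in state B at pos 1, read 1 -> (B,1)->write 0,move L,goto C. Now: state=C, head=0, tape[-2..4]=0110110 (head:   ^)
Step 9: in state C at pos 0, read 1 -> (C,1)->write 1,move R,goto D. Now: state=D, head=1, tape[-2..4]=0110110 (head:    ^)
Step 10: in state D at pos 1, read 0 -> (D,0)->write 1,move L,goto B. Now: state=B, head=0, tape[-2..4]=0111110 (head:   ^)
Step 11: in state B at pos 0, read 1 -> (B,1)->write 0,move L,goto C. Now: state=C, head=-1, tape[-2..4]=0101110 (head:  ^)
Step 12: in state C at pos -1, read 1 -> (C,1)->write 1,move R,goto D. Now: state=D, head=0, tape[-2..4]=0101110 (head:   ^)
Step 13: in state D at pos 0, read 0 -> (D,0)->write 1,move L,goto B. Now: state=B, head=-1, tape[-2..4]=0111110 (head:  ^)
Head positions at steps 0..13: starting at 2, distinct positions visited = {-1, 0, 1, 2, 3} -> 5 position(s)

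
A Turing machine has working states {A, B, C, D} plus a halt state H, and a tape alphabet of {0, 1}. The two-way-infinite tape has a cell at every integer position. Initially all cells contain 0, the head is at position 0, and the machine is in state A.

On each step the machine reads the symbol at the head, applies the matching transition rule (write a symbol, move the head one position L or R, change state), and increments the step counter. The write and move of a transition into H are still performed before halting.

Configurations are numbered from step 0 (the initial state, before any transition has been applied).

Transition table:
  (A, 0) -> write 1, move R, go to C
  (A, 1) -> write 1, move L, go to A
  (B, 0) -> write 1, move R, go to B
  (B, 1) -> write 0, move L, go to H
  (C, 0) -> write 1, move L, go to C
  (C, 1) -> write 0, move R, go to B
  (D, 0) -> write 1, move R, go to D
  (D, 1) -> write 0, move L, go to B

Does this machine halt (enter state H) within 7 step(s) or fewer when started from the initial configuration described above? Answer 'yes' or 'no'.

Answer: yes

Derivation:
Step 1: in state A at pos 0, read 0 -> (A,0)->write 1,move R,goto C. Now: state=C, head=1, tape[-1..2]=0100 (head:   ^)
Step 2: in state C at pos 1, read 0 -> (C,0)->write 1,move L,goto C. Now: state=C, head=0, tape[-1..2]=0110 (head:  ^)
Step 3: in state C at pos 0, read 1 -> (C,1)->write 0,move R,goto B. Now: state=B, head=1, tape[-1..2]=0010 (head:   ^)
Step 4: in state B at pos 1, read 1 -> (B,1)->write 0,move L,goto H. Now: state=H, head=0, tape[-1..2]=0000 (head:  ^)
State H reached at step 4; 4 <= 7 -> yes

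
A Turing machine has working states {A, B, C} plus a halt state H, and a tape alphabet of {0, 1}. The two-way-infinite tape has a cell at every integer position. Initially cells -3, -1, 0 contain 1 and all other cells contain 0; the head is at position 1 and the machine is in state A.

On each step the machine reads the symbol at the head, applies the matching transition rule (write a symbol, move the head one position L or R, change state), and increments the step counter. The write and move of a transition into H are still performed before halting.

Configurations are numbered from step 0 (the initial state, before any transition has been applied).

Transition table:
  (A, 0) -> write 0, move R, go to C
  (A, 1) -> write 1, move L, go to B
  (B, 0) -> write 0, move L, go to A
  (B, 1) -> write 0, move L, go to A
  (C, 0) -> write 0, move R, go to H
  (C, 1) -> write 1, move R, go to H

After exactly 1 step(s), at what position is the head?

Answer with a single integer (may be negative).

Answer: 2

Derivation:
Step 1: in state A at pos 1, read 0 -> (A,0)->write 0,move R,goto C. Now: state=C, head=2, tape[-4..3]=01011000 (head:       ^)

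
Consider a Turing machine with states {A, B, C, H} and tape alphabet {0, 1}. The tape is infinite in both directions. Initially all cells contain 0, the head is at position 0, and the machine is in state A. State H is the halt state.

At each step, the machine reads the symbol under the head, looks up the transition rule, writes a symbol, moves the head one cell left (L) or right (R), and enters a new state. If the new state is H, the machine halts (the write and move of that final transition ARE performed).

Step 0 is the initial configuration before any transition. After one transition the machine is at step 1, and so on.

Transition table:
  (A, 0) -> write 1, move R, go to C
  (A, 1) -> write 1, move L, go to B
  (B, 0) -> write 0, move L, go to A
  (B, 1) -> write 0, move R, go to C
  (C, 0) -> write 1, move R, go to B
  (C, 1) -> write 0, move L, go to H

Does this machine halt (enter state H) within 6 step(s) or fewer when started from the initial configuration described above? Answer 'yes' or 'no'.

Step 1: in state A at pos 0, read 0 -> (A,0)->write 1,move R,goto C. Now: state=C, head=1, tape[-1..2]=0100 (head:   ^)
Step 2: in state C at pos 1, read 0 -> (C,0)->write 1,move R,goto B. Now: state=B, head=2, tape[-1..3]=01100 (head:    ^)
Step 3: in state B at pos 2, read 0 -> (B,0)->write 0,move L,goto A. Now: state=A, head=1, tape[-1..3]=01100 (head:   ^)
Step 4: in state A at pos 1, read 1 -> (A,1)->write 1,move L,goto B. Now: state=B, head=0, tape[-1..3]=01100 (head:  ^)
Step 5: in state B at pos 0, read 1 -> (B,1)->write 0,move R,goto C. Now: state=C, head=1, tape[-1..3]=00100 (head:   ^)
Step 6: in state C at pos 1, read 1 -> (C,1)->write 0,move L,goto H. Now: state=H, head=0, tape[-1..3]=00000 (head:  ^)
State H reached at step 6; 6 <= 6 -> yes

Answer: yes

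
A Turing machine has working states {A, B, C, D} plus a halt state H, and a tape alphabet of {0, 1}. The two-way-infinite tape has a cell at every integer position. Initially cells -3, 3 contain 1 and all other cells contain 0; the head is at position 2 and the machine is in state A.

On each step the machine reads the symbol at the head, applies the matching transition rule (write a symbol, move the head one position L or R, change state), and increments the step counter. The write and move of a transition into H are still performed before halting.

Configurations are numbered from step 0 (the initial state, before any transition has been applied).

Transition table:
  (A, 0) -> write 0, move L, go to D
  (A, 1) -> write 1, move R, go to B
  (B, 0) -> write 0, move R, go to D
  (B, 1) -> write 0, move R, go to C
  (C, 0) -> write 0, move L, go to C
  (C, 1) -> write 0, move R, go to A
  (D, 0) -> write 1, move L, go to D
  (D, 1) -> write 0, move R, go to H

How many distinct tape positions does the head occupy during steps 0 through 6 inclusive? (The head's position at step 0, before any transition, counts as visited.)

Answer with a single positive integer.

Answer: 6

Derivation:
Step 1: in state A at pos 2, read 0 -> (A,0)->write 0,move L,goto D. Now: state=D, head=1, tape[-4..4]=010000010 (head:      ^)
Step 2: in state D at pos 1, read 0 -> (D,0)->write 1,move L,goto D. Now: state=D, head=0, tape[-4..4]=010001010 (head:     ^)
Step 3: in state D at pos 0, read 0 -> (D,0)->write 1,move L,goto D. Now: state=D, head=-1, tape[-4..4]=010011010 (head:    ^)
Step 4: in state D at pos -1, read 0 -> (D,0)->write 1,move L,goto D. Now: state=D, head=-2, tape[-4..4]=010111010 (head:   ^)
Step 5: in state D at pos -2, read 0 -> (D,0)->write 1,move L,goto D. Now: state=D, head=-3, tape[-4..4]=011111010 (head:  ^)
Step 6: in state D at pos -3, read 1 -> (D,1)->write 0,move R,goto H. Now: state=H, head=-2, tape[-4..4]=001111010 (head:   ^)
Head positions at steps 0..6: starting at 2, distinct positions visited = {-3, -2, -1, 0, 1, 2} -> 6 position(s)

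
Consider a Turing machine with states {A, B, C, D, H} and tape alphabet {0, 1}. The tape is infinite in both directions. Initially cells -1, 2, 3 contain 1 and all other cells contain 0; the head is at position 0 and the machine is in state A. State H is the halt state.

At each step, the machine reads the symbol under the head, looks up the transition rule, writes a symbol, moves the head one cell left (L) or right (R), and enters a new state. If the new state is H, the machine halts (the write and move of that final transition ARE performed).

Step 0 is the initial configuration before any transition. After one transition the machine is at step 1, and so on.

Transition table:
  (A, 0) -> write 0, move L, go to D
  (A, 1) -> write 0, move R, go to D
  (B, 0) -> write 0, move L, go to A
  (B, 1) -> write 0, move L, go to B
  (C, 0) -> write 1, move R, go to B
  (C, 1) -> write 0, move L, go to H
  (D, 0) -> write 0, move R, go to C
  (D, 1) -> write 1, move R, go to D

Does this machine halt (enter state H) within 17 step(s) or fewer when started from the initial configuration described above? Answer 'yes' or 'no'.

Step 1: in state A at pos 0, read 0 -> (A,0)->write 0,move L,goto D. Now: state=D, head=-1, tape[-2..4]=0100110 (head:  ^)
Step 2: in state D at pos -1, read 1 -> (D,1)->write 1,move R,goto D. Now: state=D, head=0, tape[-2..4]=0100110 (head:   ^)
Step 3: in state D at pos 0, read 0 -> (D,0)->write 0,move R,goto C. Now: state=C, head=1, tape[-2..4]=0100110 (head:    ^)
Step 4: in state C at pos 1, read 0 -> (C,0)->write 1,move R,goto B. Now: state=B, head=2, tape[-2..4]=0101110 (head:     ^)
Step 5: in state B at pos 2, read 1 -> (B,1)->write 0,move L,goto B. Now: state=B, head=1, tape[-2..4]=0101010 (head:    ^)
Step 6: in state B at pos 1, read 1 -> (B,1)->write 0,move L,goto B. Now: state=B, head=0, tape[-2..4]=0100010 (head:   ^)
Step 7: in state B at pos 0, read 0 -> (B,0)->write 0,move L,goto A. Now: state=A, head=-1, tape[-2..4]=0100010 (head:  ^)
Step 8: in state A at pos -1, read 1 -> (A,1)->write 0,move R,goto D. Now: state=D, head=0, tape[-2..4]=0000010 (head:   ^)
Step 9: in state D at pos 0, read 0 -> (D,0)->write 0,move R,goto C. Now: state=C, head=1, tape[-2..4]=0000010 (head:    ^)
Step 10: in state C at pos 1, read 0 -> (C,0)->write 1,move R,goto B. Now: state=B, head=2, tape[-2..4]=0001010 (head:     ^)
Step 11: in state B at pos 2, read 0 -> (B,0)->write 0,move L,goto A. Now: state=A, head=1, tape[-2..4]=0001010 (head:    ^)
Step 12: in state A at pos 1, read 1 -> (A,1)->write 0,move R,goto D. Now: state=D, head=2, tape[-2..4]=0000010 (head:     ^)
Step 13: in state D at pos 2, read 0 -> (D,0)->write 0,move R,goto C. Now: state=C, head=3, tape[-2..4]=0000010 (head:      ^)
Step 14: in state C at pos 3, read 1 -> (C,1)->write 0,move L,goto H. Now: state=H, head=2, tape[-2..4]=0000000 (head:     ^)
State H reached at step 14; 14 <= 17 -> yes

Answer: yes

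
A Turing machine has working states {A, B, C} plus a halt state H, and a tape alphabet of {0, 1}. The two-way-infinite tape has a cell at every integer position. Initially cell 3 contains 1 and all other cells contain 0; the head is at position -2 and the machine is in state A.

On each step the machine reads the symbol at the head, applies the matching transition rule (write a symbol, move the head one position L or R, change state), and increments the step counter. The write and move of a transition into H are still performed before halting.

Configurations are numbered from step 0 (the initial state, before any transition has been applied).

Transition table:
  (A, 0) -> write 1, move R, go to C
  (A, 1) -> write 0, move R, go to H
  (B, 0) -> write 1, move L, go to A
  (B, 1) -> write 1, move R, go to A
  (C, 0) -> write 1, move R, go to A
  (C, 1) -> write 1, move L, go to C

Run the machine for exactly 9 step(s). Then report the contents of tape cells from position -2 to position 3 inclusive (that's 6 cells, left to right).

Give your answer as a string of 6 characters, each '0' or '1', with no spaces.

Step 1: in state A at pos -2, read 0 -> (A,0)->write 1,move R,goto C. Now: state=C, head=-1, tape[-3..4]=01000010 (head:   ^)
Step 2: in state C at pos -1, read 0 -> (C,0)->write 1,move R,goto A. Now: state=A, head=0, tape[-3..4]=01100010 (head:    ^)
Step 3: in state A at pos 0, read 0 -> (A,0)->write 1,move R,goto C. Now: state=C, head=1, tape[-3..4]=01110010 (head:     ^)
Step 4: in state C at pos 1, read 0 -> (C,0)->write 1,move R,goto A. Now: state=A, head=2, tape[-3..4]=01111010 (head:      ^)
Step 5: in state A at pos 2, read 0 -> (A,0)->write 1,move R,goto C. Now: state=C, head=3, tape[-3..4]=01111110 (head:       ^)
Step 6: in state C at pos 3, read 1 -> (C,1)->write 1,move L,goto C. Now: state=C, head=2, tape[-3..4]=01111110 (head:      ^)
Step 7: in state C at pos 2, read 1 -> (C,1)->write 1,move L,goto C. Now: state=C, head=1, tape[-3..4]=01111110 (head:     ^)
Step 8: in state C at pos 1, read 1 -> (C,1)->write 1,move L,goto C. Now: state=C, head=0, tape[-3..4]=01111110 (head:    ^)
Step 9: in state C at pos 0, read 1 -> (C,1)->write 1,move L,goto C. Now: state=C, head=-1, tape[-3..4]=01111110 (head:   ^)

Answer: 111111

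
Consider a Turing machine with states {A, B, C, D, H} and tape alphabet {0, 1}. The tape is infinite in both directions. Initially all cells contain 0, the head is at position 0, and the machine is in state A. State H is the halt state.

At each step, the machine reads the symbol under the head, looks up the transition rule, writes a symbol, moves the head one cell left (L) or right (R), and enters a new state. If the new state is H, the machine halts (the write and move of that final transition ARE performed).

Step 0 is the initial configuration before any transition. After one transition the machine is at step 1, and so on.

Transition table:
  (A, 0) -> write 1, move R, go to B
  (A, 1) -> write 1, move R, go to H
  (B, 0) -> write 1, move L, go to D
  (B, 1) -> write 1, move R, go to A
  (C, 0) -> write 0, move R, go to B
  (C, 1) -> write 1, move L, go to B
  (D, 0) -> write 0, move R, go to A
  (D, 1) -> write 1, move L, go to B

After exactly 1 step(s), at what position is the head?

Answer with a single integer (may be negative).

Step 1: in state A at pos 0, read 0 -> (A,0)->write 1,move R,goto B. Now: state=B, head=1, tape[-1..2]=0100 (head:   ^)

Answer: 1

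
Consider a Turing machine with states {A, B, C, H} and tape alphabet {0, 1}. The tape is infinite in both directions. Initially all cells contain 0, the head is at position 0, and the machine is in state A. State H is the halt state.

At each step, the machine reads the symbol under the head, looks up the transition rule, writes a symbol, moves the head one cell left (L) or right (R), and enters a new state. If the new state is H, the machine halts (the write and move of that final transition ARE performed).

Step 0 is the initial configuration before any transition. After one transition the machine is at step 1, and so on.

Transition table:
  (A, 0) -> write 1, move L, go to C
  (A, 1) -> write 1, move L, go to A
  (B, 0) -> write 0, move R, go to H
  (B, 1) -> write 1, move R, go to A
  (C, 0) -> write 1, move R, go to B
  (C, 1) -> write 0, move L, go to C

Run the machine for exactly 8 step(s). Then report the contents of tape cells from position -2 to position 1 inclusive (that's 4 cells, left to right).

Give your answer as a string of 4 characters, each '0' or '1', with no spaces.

Step 1: in state A at pos 0, read 0 -> (A,0)->write 1,move L,goto C. Now: state=C, head=-1, tape[-2..1]=0010 (head:  ^)
Step 2: in state C at pos -1, read 0 -> (C,0)->write 1,move R,goto B. Now: state=B, head=0, tape[-2..1]=0110 (head:   ^)
Step 3: in state B at pos 0, read 1 -> (B,1)->write 1,move R,goto A. Now: state=A, head=1, tape[-2..2]=01100 (head:    ^)
Step 4: in state A at pos 1, read 0 -> (A,0)->write 1,move L,goto C. Now: state=C, head=0, tape[-2..2]=01110 (head:   ^)
Step 5: in state C at pos 0, read 1 -> (C,1)->write 0,move L,goto C. Now: state=C, head=-1, tape[-2..2]=01010 (head:  ^)
Step 6: in state C at pos -1, read 1 -> (C,1)->write 0,move L,goto C. Now: state=C, head=-2, tape[-3..2]=000010 (head:  ^)
Step 7: in state C at pos -2, read 0 -> (C,0)->write 1,move R,goto B. Now: state=B, head=-1, tape[-3..2]=010010 (head:   ^)
Step 8: in state B at pos -1, read 0 -> (B,0)->write 0,move R,goto H. Now: state=H, head=0, tape[-3..2]=010010 (head:    ^)

Answer: 1001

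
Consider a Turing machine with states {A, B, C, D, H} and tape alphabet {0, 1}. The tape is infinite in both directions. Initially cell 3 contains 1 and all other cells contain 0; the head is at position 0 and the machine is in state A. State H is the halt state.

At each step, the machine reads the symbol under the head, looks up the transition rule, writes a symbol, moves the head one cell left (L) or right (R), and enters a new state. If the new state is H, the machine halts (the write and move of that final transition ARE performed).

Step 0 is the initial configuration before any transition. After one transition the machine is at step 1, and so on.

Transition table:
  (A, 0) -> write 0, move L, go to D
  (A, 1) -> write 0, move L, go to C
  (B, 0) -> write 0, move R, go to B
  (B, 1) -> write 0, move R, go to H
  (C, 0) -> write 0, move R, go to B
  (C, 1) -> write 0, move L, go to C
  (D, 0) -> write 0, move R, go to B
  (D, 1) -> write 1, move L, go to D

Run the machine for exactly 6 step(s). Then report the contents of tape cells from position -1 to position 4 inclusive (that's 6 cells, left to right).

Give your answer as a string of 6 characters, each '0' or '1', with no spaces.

Answer: 000000

Derivation:
Step 1: in state A at pos 0, read 0 -> (A,0)->write 0,move L,goto D. Now: state=D, head=-1, tape[-2..4]=0000010 (head:  ^)
Step 2: in state D at pos -1, read 0 -> (D,0)->write 0,move R,goto B. Now: state=B, head=0, tape[-2..4]=0000010 (head:   ^)
Step 3: in state B at pos 0, read 0 -> (B,0)->write 0,move R,goto B. Now: state=B, head=1, tape[-2..4]=0000010 (head:    ^)
Step 4: in state B at pos 1, read 0 -> (B,0)->write 0,move R,goto B. Now: state=B, head=2, tape[-2..4]=0000010 (head:     ^)
Step 5: in state B at pos 2, read 0 -> (B,0)->write 0,move R,goto B. Now: state=B, head=3, tape[-2..4]=0000010 (head:      ^)
Step 6: in state B at pos 3, read 1 -> (B,1)->write 0,move R,goto H. Now: state=H, head=4, tape[-2..5]=00000000 (head:       ^)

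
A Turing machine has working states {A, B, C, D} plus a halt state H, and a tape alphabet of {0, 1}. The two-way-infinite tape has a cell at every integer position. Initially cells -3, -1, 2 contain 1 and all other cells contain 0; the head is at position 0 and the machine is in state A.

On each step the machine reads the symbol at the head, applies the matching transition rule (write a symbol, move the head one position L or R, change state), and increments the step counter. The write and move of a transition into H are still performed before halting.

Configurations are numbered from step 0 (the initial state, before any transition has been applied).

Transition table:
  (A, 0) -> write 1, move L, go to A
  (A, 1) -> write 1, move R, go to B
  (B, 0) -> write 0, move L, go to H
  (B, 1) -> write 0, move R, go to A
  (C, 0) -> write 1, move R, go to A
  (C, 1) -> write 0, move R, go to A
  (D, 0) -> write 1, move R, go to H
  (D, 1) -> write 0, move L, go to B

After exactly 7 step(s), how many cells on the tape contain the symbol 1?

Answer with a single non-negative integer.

Step 1: in state A at pos 0, read 0 -> (A,0)->write 1,move L,goto A. Now: state=A, head=-1, tape[-4..3]=01011010 (head:    ^)
Step 2: in state A at pos -1, read 1 -> (A,1)->write 1,move R,goto B. Now: state=B, head=0, tape[-4..3]=01011010 (head:     ^)
Step 3: in state B at pos 0, read 1 -> (B,1)->write 0,move R,goto A. Now: state=A, head=1, tape[-4..3]=01010010 (head:      ^)
Step 4: in state A at pos 1, read 0 -> (A,0)->write 1,move L,goto A. Now: state=A, head=0, tape[-4..3]=01010110 (head:     ^)
Step 5: in state A at pos 0, read 0 -> (A,0)->write 1,move L,goto A. Now: state=A, head=-1, tape[-4..3]=01011110 (head:    ^)
Step 6: in state A at pos -1, read 1 -> (A,1)->write 1,move R,goto B. Now: state=B, head=0, tape[-4..3]=01011110 (head:     ^)
Step 7: in state B at pos 0, read 1 -> (B,1)->write 0,move R,goto A. Now: state=A, head=1, tape[-4..3]=01010110 (head:      ^)
Cells containing 1 after step 7: {-3, -1, 1, 2} -> 4 cell(s)

Answer: 4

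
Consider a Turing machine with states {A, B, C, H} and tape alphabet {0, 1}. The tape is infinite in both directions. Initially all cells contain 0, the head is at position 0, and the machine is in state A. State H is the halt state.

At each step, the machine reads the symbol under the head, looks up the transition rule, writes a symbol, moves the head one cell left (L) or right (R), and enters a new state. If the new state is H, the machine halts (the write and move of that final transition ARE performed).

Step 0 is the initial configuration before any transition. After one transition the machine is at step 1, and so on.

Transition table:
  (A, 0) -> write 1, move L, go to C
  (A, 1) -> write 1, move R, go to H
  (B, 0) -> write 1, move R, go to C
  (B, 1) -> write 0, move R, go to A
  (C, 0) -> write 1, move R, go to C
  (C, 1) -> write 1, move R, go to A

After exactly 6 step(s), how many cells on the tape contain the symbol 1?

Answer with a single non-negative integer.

Step 1: in state A at pos 0, read 0 -> (A,0)->write 1,move L,goto C. Now: state=C, head=-1, tape[-2..1]=0010 (head:  ^)
Step 2: in state C at pos -1, read 0 -> (C,0)->write 1,move R,goto C. Now: state=C, head=0, tape[-2..1]=0110 (head:   ^)
Step 3: in state C at pos 0, read 1 -> (C,1)->write 1,move R,goto A. Now: state=A, head=1, tape[-2..2]=01100 (head:    ^)
Step 4: in state A at pos 1, read 0 -> (A,0)->write 1,move L,goto C. Now: state=C, head=0, tape[-2..2]=01110 (head:   ^)
Step 5: in state C at pos 0, read 1 -> (C,1)->write 1,move R,goto A. Now: state=A, head=1, tape[-2..2]=01110 (head:    ^)
Step 6: in state A at pos 1, read 1 -> (A,1)->write 1,move R,goto H. Now: state=H, head=2, tape[-2..3]=011100 (head:     ^)
Cells containing 1 after step 6: {-1, 0, 1} -> 3 cell(s)

Answer: 3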